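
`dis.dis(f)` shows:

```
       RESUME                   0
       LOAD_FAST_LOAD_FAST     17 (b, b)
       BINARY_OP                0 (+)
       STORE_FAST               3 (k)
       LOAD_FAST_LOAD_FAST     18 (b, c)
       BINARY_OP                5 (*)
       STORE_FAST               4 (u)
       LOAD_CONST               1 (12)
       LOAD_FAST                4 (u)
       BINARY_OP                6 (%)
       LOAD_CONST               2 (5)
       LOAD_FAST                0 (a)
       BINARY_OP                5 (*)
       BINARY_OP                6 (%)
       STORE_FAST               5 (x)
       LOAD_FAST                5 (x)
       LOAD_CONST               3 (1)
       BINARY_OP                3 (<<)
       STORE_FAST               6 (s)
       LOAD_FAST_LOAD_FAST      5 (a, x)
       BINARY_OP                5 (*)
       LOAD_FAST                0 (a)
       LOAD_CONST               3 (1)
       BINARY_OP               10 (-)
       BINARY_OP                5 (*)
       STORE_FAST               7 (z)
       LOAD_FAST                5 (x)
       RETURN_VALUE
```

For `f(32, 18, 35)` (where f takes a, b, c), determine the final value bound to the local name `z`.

11904

LOAD_FAST_LOAD_FAST b,b → push 18,18. Stack: [18, 18]
BINARY_OP + → 18 + 18 = 36. Stack: [36]
STORE_FAST k → k=36. Stack: []
LOAD_FAST_LOAD_FAST b,c → push 18,35. Stack: [18, 35]
BINARY_OP * → 18 * 35 = 630. Stack: [630]
STORE_FAST u → u=630. Stack: []
LOAD_CONST → push 12. Stack: [12]
LOAD_FAST u → push 630. Stack: [12, 630]
BINARY_OP % → 12 % 630 = 12. Stack: [12]
LOAD_CONST → push 5. Stack: [12, 5]
LOAD_FAST a → push 32. Stack: [12, 5, 32]
BINARY_OP * → 5 * 32 = 160. Stack: [12, 160]
BINARY_OP % → 12 % 160 = 12. Stack: [12]
STORE_FAST x → x=12. Stack: []
LOAD_FAST x → push 12. Stack: [12]
LOAD_CONST → push 1. Stack: [12, 1]
BINARY_OP << → 12 << 1 = 24. Stack: [24]
STORE_FAST s → s=24. Stack: []
LOAD_FAST_LOAD_FAST a,x → push 32,12. Stack: [32, 12]
BINARY_OP * → 32 * 12 = 384. Stack: [384]
LOAD_FAST a → push 32. Stack: [384, 32]
LOAD_CONST → push 1. Stack: [384, 32, 1]
BINARY_OP - → 32 - 1 = 31. Stack: [384, 31]
BINARY_OP * → 384 * 31 = 11904. Stack: [11904]
STORE_FAST z → z=11904. Stack: []
LOAD_FAST x → push 12. Stack: [12]
RETURN_VALUE → return 12.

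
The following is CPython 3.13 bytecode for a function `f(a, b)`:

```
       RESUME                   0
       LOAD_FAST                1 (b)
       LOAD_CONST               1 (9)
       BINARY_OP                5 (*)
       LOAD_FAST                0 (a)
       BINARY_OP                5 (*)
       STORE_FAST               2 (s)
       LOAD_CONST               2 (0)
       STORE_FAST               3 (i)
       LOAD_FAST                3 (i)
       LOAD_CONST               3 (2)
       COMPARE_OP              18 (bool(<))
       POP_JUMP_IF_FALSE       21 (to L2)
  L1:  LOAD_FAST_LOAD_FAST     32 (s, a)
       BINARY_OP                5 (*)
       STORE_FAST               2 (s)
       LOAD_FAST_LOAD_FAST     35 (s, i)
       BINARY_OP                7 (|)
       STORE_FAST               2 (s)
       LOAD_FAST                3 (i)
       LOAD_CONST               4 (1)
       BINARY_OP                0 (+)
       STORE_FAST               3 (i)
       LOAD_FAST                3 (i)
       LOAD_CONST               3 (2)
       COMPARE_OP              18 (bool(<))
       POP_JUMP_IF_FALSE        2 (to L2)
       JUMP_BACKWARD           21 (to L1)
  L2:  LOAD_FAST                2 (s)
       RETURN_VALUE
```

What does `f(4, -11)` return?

-6335

LOAD_FAST b → push -11. Stack: [-11]
LOAD_CONST → push 9. Stack: [-11, 9]
BINARY_OP * → -11 * 9 = -99. Stack: [-99]
LOAD_FAST a → push 4. Stack: [-99, 4]
BINARY_OP * → -99 * 4 = -396. Stack: [-396]
STORE_FAST s → s=-396. Stack: []
LOAD_CONST → push 0. Stack: [0]
STORE_FAST i → i=0. Stack: []
LOAD_FAST i → push 0. Stack: [0]
LOAD_CONST → push 2. Stack: [0, 2]
COMPARE_OP bool(<) → 0 vs 2 = True. Stack: [True]
POP_JUMP_IF_FALSE → pop True; no jump. Stack: []
LOAD_FAST_LOAD_FAST s,a → push -396,4. Stack: [-396, 4]
BINARY_OP * → -396 * 4 = -1584. Stack: [-1584]
STORE_FAST s → s=-1584. Stack: []
LOAD_FAST_LOAD_FAST s,i → push -1584,0. Stack: [-1584, 0]
BINARY_OP | → -1584 | 0 = -1584. Stack: [-1584]
STORE_FAST s → s=-1584. Stack: []
LOAD_FAST i → push 0. Stack: [0]
LOAD_CONST → push 1. Stack: [0, 1]
BINARY_OP + → 0 + 1 = 1. Stack: [1]
STORE_FAST i → i=1. Stack: []
LOAD_FAST i → push 1. Stack: [1]
LOAD_CONST → push 2. Stack: [1, 2]
COMPARE_OP bool(<) → 1 vs 2 = True. Stack: [True]
POP_JUMP_IF_FALSE → pop True; no jump. Stack: []
LOAD_FAST_LOAD_FAST s,a → push -1584,4. Stack: [-1584, 4]
BINARY_OP * → -1584 * 4 = -6336. Stack: [-6336]
STORE_FAST s → s=-6336. Stack: []
LOAD_FAST_LOAD_FAST s,i → push -6336,1. Stack: [-6336, 1]
BINARY_OP | → -6336 | 1 = -6335. Stack: [-6335]
STORE_FAST s → s=-6335. Stack: []
LOAD_FAST i → push 1. Stack: [1]
LOAD_CONST → push 1. Stack: [1, 1]
BINARY_OP + → 1 + 1 = 2. Stack: [2]
STORE_FAST i → i=2. Stack: []
LOAD_FAST i → push 2. Stack: [2]
LOAD_CONST → push 2. Stack: [2, 2]
COMPARE_OP bool(<) → 2 vs 2 = False. Stack: [False]
POP_JUMP_IF_FALSE → pop False; jump. Stack: []
LOAD_FAST s → push -6335. Stack: [-6335]
RETURN_VALUE → return -6335.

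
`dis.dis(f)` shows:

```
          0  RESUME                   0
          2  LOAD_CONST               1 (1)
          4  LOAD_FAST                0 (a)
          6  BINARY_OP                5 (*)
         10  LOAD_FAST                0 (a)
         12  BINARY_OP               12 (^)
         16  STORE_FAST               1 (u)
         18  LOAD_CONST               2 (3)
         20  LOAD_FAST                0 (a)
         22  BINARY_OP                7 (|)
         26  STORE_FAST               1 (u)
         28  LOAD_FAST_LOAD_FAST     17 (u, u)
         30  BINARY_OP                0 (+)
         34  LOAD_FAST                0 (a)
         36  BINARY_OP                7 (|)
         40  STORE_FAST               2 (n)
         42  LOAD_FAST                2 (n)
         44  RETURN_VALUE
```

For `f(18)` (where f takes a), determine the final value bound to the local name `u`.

LOAD_CONST → push 1. Stack: [1]
LOAD_FAST a → push 18. Stack: [1, 18]
BINARY_OP * → 1 * 18 = 18. Stack: [18]
LOAD_FAST a → push 18. Stack: [18, 18]
BINARY_OP ^ → 18 ^ 18 = 0. Stack: [0]
STORE_FAST u → u=0. Stack: []
LOAD_CONST → push 3. Stack: [3]
LOAD_FAST a → push 18. Stack: [3, 18]
BINARY_OP | → 3 | 18 = 19. Stack: [19]
STORE_FAST u → u=19. Stack: []
LOAD_FAST_LOAD_FAST u,u → push 19,19. Stack: [19, 19]
BINARY_OP + → 19 + 19 = 38. Stack: [38]
LOAD_FAST a → push 18. Stack: [38, 18]
BINARY_OP | → 38 | 18 = 54. Stack: [54]
STORE_FAST n → n=54. Stack: []
LOAD_FAST n → push 54. Stack: [54]
RETURN_VALUE → return 54.

19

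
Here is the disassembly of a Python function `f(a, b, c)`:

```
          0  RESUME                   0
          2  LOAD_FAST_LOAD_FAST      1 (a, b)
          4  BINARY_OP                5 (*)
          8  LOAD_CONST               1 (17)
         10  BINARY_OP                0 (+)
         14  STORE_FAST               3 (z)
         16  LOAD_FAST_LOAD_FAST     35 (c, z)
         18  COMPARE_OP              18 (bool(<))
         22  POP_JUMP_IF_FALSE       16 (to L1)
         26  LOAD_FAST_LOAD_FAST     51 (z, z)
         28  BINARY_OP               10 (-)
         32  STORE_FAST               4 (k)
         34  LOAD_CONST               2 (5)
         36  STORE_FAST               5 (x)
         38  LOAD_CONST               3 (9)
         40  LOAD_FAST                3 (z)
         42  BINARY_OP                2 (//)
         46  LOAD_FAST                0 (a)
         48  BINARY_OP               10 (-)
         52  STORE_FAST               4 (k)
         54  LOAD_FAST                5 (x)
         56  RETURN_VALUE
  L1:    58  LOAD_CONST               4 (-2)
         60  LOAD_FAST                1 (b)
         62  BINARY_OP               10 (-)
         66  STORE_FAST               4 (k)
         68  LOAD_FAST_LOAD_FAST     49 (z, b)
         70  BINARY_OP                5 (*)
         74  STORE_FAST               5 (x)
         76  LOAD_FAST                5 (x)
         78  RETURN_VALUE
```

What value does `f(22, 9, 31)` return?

LOAD_FAST_LOAD_FAST a,b → push 22,9. Stack: [22, 9]
BINARY_OP * → 22 * 9 = 198. Stack: [198]
LOAD_CONST → push 17. Stack: [198, 17]
BINARY_OP + → 198 + 17 = 215. Stack: [215]
STORE_FAST z → z=215. Stack: []
LOAD_FAST_LOAD_FAST c,z → push 31,215. Stack: [31, 215]
COMPARE_OP bool(<) → 31 vs 215 = True. Stack: [True]
POP_JUMP_IF_FALSE → pop True; no jump. Stack: []
LOAD_FAST_LOAD_FAST z,z → push 215,215. Stack: [215, 215]
BINARY_OP - → 215 - 215 = 0. Stack: [0]
STORE_FAST k → k=0. Stack: []
LOAD_CONST → push 5. Stack: [5]
STORE_FAST x → x=5. Stack: []
LOAD_CONST → push 9. Stack: [9]
LOAD_FAST z → push 215. Stack: [9, 215]
BINARY_OP // → 9 // 215 = 0. Stack: [0]
LOAD_FAST a → push 22. Stack: [0, 22]
BINARY_OP - → 0 - 22 = -22. Stack: [-22]
STORE_FAST k → k=-22. Stack: []
LOAD_FAST x → push 5. Stack: [5]
RETURN_VALUE → return 5.

5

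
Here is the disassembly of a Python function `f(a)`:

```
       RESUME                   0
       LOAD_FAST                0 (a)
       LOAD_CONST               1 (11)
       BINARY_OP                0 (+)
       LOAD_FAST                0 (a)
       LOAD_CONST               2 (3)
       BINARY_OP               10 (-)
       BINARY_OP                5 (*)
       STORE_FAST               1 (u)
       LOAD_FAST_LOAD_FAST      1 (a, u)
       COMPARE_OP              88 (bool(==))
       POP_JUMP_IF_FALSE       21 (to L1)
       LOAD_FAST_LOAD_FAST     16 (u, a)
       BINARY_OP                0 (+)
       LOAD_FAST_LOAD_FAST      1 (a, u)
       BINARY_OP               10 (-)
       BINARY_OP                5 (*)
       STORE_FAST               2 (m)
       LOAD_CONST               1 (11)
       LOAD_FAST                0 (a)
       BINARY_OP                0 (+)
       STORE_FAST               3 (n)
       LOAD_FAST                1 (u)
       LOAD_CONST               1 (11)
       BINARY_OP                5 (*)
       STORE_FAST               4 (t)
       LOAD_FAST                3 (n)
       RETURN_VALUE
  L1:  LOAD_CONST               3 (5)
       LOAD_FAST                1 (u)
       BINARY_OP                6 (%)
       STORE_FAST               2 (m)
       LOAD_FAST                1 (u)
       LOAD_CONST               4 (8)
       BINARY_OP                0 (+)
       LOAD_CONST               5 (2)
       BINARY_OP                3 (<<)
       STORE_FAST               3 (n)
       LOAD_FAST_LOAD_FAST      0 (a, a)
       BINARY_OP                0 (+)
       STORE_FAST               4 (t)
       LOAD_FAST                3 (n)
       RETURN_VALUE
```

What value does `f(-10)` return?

LOAD_FAST a → push -10. Stack: [-10]
LOAD_CONST → push 11. Stack: [-10, 11]
BINARY_OP + → -10 + 11 = 1. Stack: [1]
LOAD_FAST a → push -10. Stack: [1, -10]
LOAD_CONST → push 3. Stack: [1, -10, 3]
BINARY_OP - → -10 - 3 = -13. Stack: [1, -13]
BINARY_OP * → 1 * -13 = -13. Stack: [-13]
STORE_FAST u → u=-13. Stack: []
LOAD_FAST_LOAD_FAST a,u → push -10,-13. Stack: [-10, -13]
COMPARE_OP bool(==) → -10 vs -13 = False. Stack: [False]
POP_JUMP_IF_FALSE → pop False; jump. Stack: []
LOAD_CONST → push 5. Stack: [5]
LOAD_FAST u → push -13. Stack: [5, -13]
BINARY_OP % → 5 % -13 = -8. Stack: [-8]
STORE_FAST m → m=-8. Stack: []
LOAD_FAST u → push -13. Stack: [-13]
LOAD_CONST → push 8. Stack: [-13, 8]
BINARY_OP + → -13 + 8 = -5. Stack: [-5]
LOAD_CONST → push 2. Stack: [-5, 2]
BINARY_OP << → -5 << 2 = -20. Stack: [-20]
STORE_FAST n → n=-20. Stack: []
LOAD_FAST_LOAD_FAST a,a → push -10,-10. Stack: [-10, -10]
BINARY_OP + → -10 + -10 = -20. Stack: [-20]
STORE_FAST t → t=-20. Stack: []
LOAD_FAST n → push -20. Stack: [-20]
RETURN_VALUE → return -20.

-20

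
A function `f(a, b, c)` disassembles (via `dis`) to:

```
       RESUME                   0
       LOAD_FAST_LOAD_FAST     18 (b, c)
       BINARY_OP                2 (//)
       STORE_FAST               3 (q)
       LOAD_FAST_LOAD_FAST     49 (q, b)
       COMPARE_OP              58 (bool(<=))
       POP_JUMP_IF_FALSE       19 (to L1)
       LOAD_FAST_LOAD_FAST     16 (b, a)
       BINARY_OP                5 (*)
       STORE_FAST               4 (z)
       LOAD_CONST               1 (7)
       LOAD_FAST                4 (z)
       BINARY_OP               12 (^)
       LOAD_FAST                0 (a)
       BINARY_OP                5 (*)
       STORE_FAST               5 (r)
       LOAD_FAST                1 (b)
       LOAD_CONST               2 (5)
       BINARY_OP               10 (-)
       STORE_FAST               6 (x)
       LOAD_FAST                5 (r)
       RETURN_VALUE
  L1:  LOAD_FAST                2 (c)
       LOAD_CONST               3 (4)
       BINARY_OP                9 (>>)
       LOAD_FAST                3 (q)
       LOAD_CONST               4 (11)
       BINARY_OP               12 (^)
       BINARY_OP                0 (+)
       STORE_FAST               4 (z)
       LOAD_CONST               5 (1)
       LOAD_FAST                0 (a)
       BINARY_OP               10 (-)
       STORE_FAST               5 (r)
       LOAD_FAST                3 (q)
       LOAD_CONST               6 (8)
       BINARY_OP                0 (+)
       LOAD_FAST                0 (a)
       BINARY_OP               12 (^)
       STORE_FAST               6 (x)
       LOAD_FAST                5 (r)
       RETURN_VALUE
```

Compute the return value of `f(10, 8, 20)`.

LOAD_FAST_LOAD_FAST b,c → push 8,20. Stack: [8, 20]
BINARY_OP // → 8 // 20 = 0. Stack: [0]
STORE_FAST q → q=0. Stack: []
LOAD_FAST_LOAD_FAST q,b → push 0,8. Stack: [0, 8]
COMPARE_OP bool(<=) → 0 vs 8 = True. Stack: [True]
POP_JUMP_IF_FALSE → pop True; no jump. Stack: []
LOAD_FAST_LOAD_FAST b,a → push 8,10. Stack: [8, 10]
BINARY_OP * → 8 * 10 = 80. Stack: [80]
STORE_FAST z → z=80. Stack: []
LOAD_CONST → push 7. Stack: [7]
LOAD_FAST z → push 80. Stack: [7, 80]
BINARY_OP ^ → 7 ^ 80 = 87. Stack: [87]
LOAD_FAST a → push 10. Stack: [87, 10]
BINARY_OP * → 87 * 10 = 870. Stack: [870]
STORE_FAST r → r=870. Stack: []
LOAD_FAST b → push 8. Stack: [8]
LOAD_CONST → push 5. Stack: [8, 5]
BINARY_OP - → 8 - 5 = 3. Stack: [3]
STORE_FAST x → x=3. Stack: []
LOAD_FAST r → push 870. Stack: [870]
RETURN_VALUE → return 870.

870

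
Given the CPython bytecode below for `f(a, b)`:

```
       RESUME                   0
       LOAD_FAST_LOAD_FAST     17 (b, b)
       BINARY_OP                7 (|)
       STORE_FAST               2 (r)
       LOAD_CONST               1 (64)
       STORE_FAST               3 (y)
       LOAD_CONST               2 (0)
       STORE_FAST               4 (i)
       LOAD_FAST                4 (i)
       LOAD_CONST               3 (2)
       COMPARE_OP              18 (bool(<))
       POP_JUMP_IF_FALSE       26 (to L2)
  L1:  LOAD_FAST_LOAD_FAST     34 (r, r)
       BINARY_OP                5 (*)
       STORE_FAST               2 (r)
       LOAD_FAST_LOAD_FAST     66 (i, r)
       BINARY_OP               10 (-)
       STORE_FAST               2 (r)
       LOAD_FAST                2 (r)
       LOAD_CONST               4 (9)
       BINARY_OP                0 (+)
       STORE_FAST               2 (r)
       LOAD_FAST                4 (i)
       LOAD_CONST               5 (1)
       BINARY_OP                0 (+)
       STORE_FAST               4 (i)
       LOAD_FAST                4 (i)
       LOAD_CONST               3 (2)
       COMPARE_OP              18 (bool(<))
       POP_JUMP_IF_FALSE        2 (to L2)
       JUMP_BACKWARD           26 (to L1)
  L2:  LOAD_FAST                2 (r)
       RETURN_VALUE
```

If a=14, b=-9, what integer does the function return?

-5174

LOAD_FAST_LOAD_FAST b,b → push -9,-9. Stack: [-9, -9]
BINARY_OP | → -9 | -9 = -9. Stack: [-9]
STORE_FAST r → r=-9. Stack: []
LOAD_CONST → push 64. Stack: [64]
STORE_FAST y → y=64. Stack: []
LOAD_CONST → push 0. Stack: [0]
STORE_FAST i → i=0. Stack: []
LOAD_FAST i → push 0. Stack: [0]
LOAD_CONST → push 2. Stack: [0, 2]
COMPARE_OP bool(<) → 0 vs 2 = True. Stack: [True]
POP_JUMP_IF_FALSE → pop True; no jump. Stack: []
LOAD_FAST_LOAD_FAST r,r → push -9,-9. Stack: [-9, -9]
BINARY_OP * → -9 * -9 = 81. Stack: [81]
STORE_FAST r → r=81. Stack: []
LOAD_FAST_LOAD_FAST i,r → push 0,81. Stack: [0, 81]
BINARY_OP - → 0 - 81 = -81. Stack: [-81]
STORE_FAST r → r=-81. Stack: []
LOAD_FAST r → push -81. Stack: [-81]
LOAD_CONST → push 9. Stack: [-81, 9]
BINARY_OP + → -81 + 9 = -72. Stack: [-72]
STORE_FAST r → r=-72. Stack: []
LOAD_FAST i → push 0. Stack: [0]
LOAD_CONST → push 1. Stack: [0, 1]
BINARY_OP + → 0 + 1 = 1. Stack: [1]
STORE_FAST i → i=1. Stack: []
LOAD_FAST i → push 1. Stack: [1]
LOAD_CONST → push 2. Stack: [1, 2]
COMPARE_OP bool(<) → 1 vs 2 = True. Stack: [True]
POP_JUMP_IF_FALSE → pop True; no jump. Stack: []
LOAD_FAST_LOAD_FAST r,r → push -72,-72. Stack: [-72, -72]
BINARY_OP * → -72 * -72 = 5184. Stack: [5184]
STORE_FAST r → r=5184. Stack: []
LOAD_FAST_LOAD_FAST i,r → push 1,5184. Stack: [1, 5184]
BINARY_OP - → 1 - 5184 = -5183. Stack: [-5183]
STORE_FAST r → r=-5183. Stack: []
LOAD_FAST r → push -5183. Stack: [-5183]
LOAD_CONST → push 9. Stack: [-5183, 9]
BINARY_OP + → -5183 + 9 = -5174. Stack: [-5174]
STORE_FAST r → r=-5174. Stack: []
LOAD_FAST i → push 1. Stack: [1]
LOAD_CONST → push 1. Stack: [1, 1]
BINARY_OP + → 1 + 1 = 2. Stack: [2]
STORE_FAST i → i=2. Stack: []
LOAD_FAST i → push 2. Stack: [2]
LOAD_CONST → push 2. Stack: [2, 2]
COMPARE_OP bool(<) → 2 vs 2 = False. Stack: [False]
POP_JUMP_IF_FALSE → pop False; jump. Stack: []
LOAD_FAST r → push -5174. Stack: [-5174]
RETURN_VALUE → return -5174.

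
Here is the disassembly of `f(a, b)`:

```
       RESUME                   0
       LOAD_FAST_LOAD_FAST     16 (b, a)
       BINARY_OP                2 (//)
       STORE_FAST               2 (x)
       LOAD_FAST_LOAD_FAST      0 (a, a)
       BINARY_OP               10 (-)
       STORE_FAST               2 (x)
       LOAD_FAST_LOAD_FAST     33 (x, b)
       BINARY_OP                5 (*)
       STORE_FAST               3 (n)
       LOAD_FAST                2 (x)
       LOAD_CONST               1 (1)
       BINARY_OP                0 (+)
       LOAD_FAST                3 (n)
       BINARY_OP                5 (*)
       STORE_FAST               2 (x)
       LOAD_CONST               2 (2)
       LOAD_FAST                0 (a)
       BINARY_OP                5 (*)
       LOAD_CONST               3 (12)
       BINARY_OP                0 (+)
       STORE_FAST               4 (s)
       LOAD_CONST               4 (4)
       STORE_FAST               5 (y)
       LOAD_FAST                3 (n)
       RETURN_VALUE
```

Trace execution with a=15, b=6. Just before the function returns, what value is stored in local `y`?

4

LOAD_FAST_LOAD_FAST b,a → push 6,15. Stack: [6, 15]
BINARY_OP // → 6 // 15 = 0. Stack: [0]
STORE_FAST x → x=0. Stack: []
LOAD_FAST_LOAD_FAST a,a → push 15,15. Stack: [15, 15]
BINARY_OP - → 15 - 15 = 0. Stack: [0]
STORE_FAST x → x=0. Stack: []
LOAD_FAST_LOAD_FAST x,b → push 0,6. Stack: [0, 6]
BINARY_OP * → 0 * 6 = 0. Stack: [0]
STORE_FAST n → n=0. Stack: []
LOAD_FAST x → push 0. Stack: [0]
LOAD_CONST → push 1. Stack: [0, 1]
BINARY_OP + → 0 + 1 = 1. Stack: [1]
LOAD_FAST n → push 0. Stack: [1, 0]
BINARY_OP * → 1 * 0 = 0. Stack: [0]
STORE_FAST x → x=0. Stack: []
LOAD_CONST → push 2. Stack: [2]
LOAD_FAST a → push 15. Stack: [2, 15]
BINARY_OP * → 2 * 15 = 30. Stack: [30]
LOAD_CONST → push 12. Stack: [30, 12]
BINARY_OP + → 30 + 12 = 42. Stack: [42]
STORE_FAST s → s=42. Stack: []
LOAD_CONST → push 4. Stack: [4]
STORE_FAST y → y=4. Stack: []
LOAD_FAST n → push 0. Stack: [0]
RETURN_VALUE → return 0.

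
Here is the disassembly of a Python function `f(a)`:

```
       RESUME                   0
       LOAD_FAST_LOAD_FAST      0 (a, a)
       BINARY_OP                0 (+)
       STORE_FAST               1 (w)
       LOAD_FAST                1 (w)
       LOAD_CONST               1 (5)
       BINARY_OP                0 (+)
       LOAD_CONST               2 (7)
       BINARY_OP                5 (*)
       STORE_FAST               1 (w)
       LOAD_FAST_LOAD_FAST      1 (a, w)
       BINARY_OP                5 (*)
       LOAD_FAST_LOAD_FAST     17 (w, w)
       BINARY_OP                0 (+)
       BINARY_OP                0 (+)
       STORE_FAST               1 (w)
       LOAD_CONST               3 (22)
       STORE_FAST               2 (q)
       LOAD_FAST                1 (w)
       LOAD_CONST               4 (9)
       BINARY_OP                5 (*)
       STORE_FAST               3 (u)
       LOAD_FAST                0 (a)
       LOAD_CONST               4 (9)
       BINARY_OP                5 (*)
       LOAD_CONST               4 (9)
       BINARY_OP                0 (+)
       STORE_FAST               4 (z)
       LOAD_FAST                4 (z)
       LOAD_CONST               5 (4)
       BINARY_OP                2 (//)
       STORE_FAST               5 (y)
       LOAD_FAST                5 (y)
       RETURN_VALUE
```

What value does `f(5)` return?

13

LOAD_FAST_LOAD_FAST a,a → push 5,5. Stack: [5, 5]
BINARY_OP + → 5 + 5 = 10. Stack: [10]
STORE_FAST w → w=10. Stack: []
LOAD_FAST w → push 10. Stack: [10]
LOAD_CONST → push 5. Stack: [10, 5]
BINARY_OP + → 10 + 5 = 15. Stack: [15]
LOAD_CONST → push 7. Stack: [15, 7]
BINARY_OP * → 15 * 7 = 105. Stack: [105]
STORE_FAST w → w=105. Stack: []
LOAD_FAST_LOAD_FAST a,w → push 5,105. Stack: [5, 105]
BINARY_OP * → 5 * 105 = 525. Stack: [525]
LOAD_FAST_LOAD_FAST w,w → push 105,105. Stack: [525, 105, 105]
BINARY_OP + → 105 + 105 = 210. Stack: [525, 210]
BINARY_OP + → 525 + 210 = 735. Stack: [735]
STORE_FAST w → w=735. Stack: []
LOAD_CONST → push 22. Stack: [22]
STORE_FAST q → q=22. Stack: []
LOAD_FAST w → push 735. Stack: [735]
LOAD_CONST → push 9. Stack: [735, 9]
BINARY_OP * → 735 * 9 = 6615. Stack: [6615]
STORE_FAST u → u=6615. Stack: []
LOAD_FAST a → push 5. Stack: [5]
LOAD_CONST → push 9. Stack: [5, 9]
BINARY_OP * → 5 * 9 = 45. Stack: [45]
LOAD_CONST → push 9. Stack: [45, 9]
BINARY_OP + → 45 + 9 = 54. Stack: [54]
STORE_FAST z → z=54. Stack: []
LOAD_FAST z → push 54. Stack: [54]
LOAD_CONST → push 4. Stack: [54, 4]
BINARY_OP // → 54 // 4 = 13. Stack: [13]
STORE_FAST y → y=13. Stack: []
LOAD_FAST y → push 13. Stack: [13]
RETURN_VALUE → return 13.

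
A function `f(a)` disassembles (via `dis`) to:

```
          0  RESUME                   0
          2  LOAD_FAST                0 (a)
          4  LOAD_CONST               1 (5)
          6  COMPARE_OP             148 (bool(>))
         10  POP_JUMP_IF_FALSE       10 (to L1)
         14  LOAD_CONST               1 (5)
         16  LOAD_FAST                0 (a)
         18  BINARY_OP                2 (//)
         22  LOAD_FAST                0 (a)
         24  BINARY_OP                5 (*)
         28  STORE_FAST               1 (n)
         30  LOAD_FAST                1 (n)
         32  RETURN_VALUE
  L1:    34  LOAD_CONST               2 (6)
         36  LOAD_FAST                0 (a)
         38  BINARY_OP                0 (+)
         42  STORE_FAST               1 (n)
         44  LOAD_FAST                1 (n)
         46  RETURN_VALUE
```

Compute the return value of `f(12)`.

0

LOAD_FAST a → push 12. Stack: [12]
LOAD_CONST → push 5. Stack: [12, 5]
COMPARE_OP bool(>) → 12 vs 5 = True. Stack: [True]
POP_JUMP_IF_FALSE → pop True; no jump. Stack: []
LOAD_CONST → push 5. Stack: [5]
LOAD_FAST a → push 12. Stack: [5, 12]
BINARY_OP // → 5 // 12 = 0. Stack: [0]
LOAD_FAST a → push 12. Stack: [0, 12]
BINARY_OP * → 0 * 12 = 0. Stack: [0]
STORE_FAST n → n=0. Stack: []
LOAD_FAST n → push 0. Stack: [0]
RETURN_VALUE → return 0.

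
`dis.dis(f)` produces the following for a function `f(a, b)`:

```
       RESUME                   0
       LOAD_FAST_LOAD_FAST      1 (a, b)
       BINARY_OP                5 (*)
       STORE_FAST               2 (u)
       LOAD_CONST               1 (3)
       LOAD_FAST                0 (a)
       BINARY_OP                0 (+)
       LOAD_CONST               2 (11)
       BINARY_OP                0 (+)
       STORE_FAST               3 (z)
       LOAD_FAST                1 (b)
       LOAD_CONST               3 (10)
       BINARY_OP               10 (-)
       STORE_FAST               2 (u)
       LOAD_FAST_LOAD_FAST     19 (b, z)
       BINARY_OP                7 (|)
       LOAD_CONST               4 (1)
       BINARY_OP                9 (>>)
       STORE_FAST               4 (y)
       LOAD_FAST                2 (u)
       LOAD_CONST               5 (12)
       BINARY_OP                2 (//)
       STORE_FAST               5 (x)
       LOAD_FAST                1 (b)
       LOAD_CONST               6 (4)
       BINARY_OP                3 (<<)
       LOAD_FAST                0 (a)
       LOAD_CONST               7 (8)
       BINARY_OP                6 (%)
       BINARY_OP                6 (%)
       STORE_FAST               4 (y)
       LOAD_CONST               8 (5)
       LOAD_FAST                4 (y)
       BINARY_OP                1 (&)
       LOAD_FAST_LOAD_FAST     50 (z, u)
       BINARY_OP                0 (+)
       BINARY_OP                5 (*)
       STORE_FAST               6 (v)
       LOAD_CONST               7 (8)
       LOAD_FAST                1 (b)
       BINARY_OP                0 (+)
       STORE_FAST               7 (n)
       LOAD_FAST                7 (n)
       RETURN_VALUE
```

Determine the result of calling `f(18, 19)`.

27

LOAD_FAST_LOAD_FAST a,b → push 18,19. Stack: [18, 19]
BINARY_OP * → 18 * 19 = 342. Stack: [342]
STORE_FAST u → u=342. Stack: []
LOAD_CONST → push 3. Stack: [3]
LOAD_FAST a → push 18. Stack: [3, 18]
BINARY_OP + → 3 + 18 = 21. Stack: [21]
LOAD_CONST → push 11. Stack: [21, 11]
BINARY_OP + → 21 + 11 = 32. Stack: [32]
STORE_FAST z → z=32. Stack: []
LOAD_FAST b → push 19. Stack: [19]
LOAD_CONST → push 10. Stack: [19, 10]
BINARY_OP - → 19 - 10 = 9. Stack: [9]
STORE_FAST u → u=9. Stack: []
LOAD_FAST_LOAD_FAST b,z → push 19,32. Stack: [19, 32]
BINARY_OP | → 19 | 32 = 51. Stack: [51]
LOAD_CONST → push 1. Stack: [51, 1]
BINARY_OP >> → 51 >> 1 = 25. Stack: [25]
STORE_FAST y → y=25. Stack: []
LOAD_FAST u → push 9. Stack: [9]
LOAD_CONST → push 12. Stack: [9, 12]
BINARY_OP // → 9 // 12 = 0. Stack: [0]
STORE_FAST x → x=0. Stack: []
LOAD_FAST b → push 19. Stack: [19]
LOAD_CONST → push 4. Stack: [19, 4]
BINARY_OP << → 19 << 4 = 304. Stack: [304]
LOAD_FAST a → push 18. Stack: [304, 18]
LOAD_CONST → push 8. Stack: [304, 18, 8]
BINARY_OP % → 18 % 8 = 2. Stack: [304, 2]
BINARY_OP % → 304 % 2 = 0. Stack: [0]
STORE_FAST y → y=0. Stack: []
LOAD_CONST → push 5. Stack: [5]
LOAD_FAST y → push 0. Stack: [5, 0]
BINARY_OP & → 5 & 0 = 0. Stack: [0]
LOAD_FAST_LOAD_FAST z,u → push 32,9. Stack: [0, 32, 9]
BINARY_OP + → 32 + 9 = 41. Stack: [0, 41]
BINARY_OP * → 0 * 41 = 0. Stack: [0]
STORE_FAST v → v=0. Stack: []
LOAD_CONST → push 8. Stack: [8]
LOAD_FAST b → push 19. Stack: [8, 19]
BINARY_OP + → 8 + 19 = 27. Stack: [27]
STORE_FAST n → n=27. Stack: []
LOAD_FAST n → push 27. Stack: [27]
RETURN_VALUE → return 27.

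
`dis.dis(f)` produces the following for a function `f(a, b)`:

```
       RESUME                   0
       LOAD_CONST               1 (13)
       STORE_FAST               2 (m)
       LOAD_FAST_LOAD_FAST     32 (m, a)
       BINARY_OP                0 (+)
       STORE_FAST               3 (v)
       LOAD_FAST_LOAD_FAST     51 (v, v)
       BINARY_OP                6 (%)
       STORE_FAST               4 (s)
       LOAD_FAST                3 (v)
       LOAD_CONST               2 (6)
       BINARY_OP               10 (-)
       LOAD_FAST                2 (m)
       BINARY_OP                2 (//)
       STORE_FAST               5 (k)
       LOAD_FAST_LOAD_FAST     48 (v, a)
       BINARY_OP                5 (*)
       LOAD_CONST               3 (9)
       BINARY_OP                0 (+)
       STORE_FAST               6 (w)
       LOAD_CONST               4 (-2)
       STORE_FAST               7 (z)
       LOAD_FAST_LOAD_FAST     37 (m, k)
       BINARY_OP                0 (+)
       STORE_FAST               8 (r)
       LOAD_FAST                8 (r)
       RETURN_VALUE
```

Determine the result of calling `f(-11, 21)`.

12

LOAD_CONST → push 13. Stack: [13]
STORE_FAST m → m=13. Stack: []
LOAD_FAST_LOAD_FAST m,a → push 13,-11. Stack: [13, -11]
BINARY_OP + → 13 + -11 = 2. Stack: [2]
STORE_FAST v → v=2. Stack: []
LOAD_FAST_LOAD_FAST v,v → push 2,2. Stack: [2, 2]
BINARY_OP % → 2 % 2 = 0. Stack: [0]
STORE_FAST s → s=0. Stack: []
LOAD_FAST v → push 2. Stack: [2]
LOAD_CONST → push 6. Stack: [2, 6]
BINARY_OP - → 2 - 6 = -4. Stack: [-4]
LOAD_FAST m → push 13. Stack: [-4, 13]
BINARY_OP // → -4 // 13 = -1. Stack: [-1]
STORE_FAST k → k=-1. Stack: []
LOAD_FAST_LOAD_FAST v,a → push 2,-11. Stack: [2, -11]
BINARY_OP * → 2 * -11 = -22. Stack: [-22]
LOAD_CONST → push 9. Stack: [-22, 9]
BINARY_OP + → -22 + 9 = -13. Stack: [-13]
STORE_FAST w → w=-13. Stack: []
LOAD_CONST → push -2. Stack: [-2]
STORE_FAST z → z=-2. Stack: []
LOAD_FAST_LOAD_FAST m,k → push 13,-1. Stack: [13, -1]
BINARY_OP + → 13 + -1 = 12. Stack: [12]
STORE_FAST r → r=12. Stack: []
LOAD_FAST r → push 12. Stack: [12]
RETURN_VALUE → return 12.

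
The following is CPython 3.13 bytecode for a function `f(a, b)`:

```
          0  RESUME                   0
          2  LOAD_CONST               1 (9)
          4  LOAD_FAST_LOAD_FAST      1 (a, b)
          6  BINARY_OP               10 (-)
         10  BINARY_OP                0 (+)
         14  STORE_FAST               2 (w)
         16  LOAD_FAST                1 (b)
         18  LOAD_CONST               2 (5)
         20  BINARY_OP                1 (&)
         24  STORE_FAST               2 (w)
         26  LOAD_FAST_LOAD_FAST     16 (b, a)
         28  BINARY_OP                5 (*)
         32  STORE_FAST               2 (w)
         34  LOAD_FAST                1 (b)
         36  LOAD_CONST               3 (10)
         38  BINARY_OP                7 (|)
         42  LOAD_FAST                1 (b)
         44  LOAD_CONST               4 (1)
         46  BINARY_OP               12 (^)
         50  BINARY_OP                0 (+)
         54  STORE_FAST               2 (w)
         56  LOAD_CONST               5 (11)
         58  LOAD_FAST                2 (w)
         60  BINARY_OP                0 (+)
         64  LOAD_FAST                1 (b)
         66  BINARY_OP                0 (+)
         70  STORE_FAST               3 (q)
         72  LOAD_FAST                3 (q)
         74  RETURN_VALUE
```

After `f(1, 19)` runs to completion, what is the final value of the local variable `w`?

45

LOAD_CONST → push 9. Stack: [9]
LOAD_FAST_LOAD_FAST a,b → push 1,19. Stack: [9, 1, 19]
BINARY_OP - → 1 - 19 = -18. Stack: [9, -18]
BINARY_OP + → 9 + -18 = -9. Stack: [-9]
STORE_FAST w → w=-9. Stack: []
LOAD_FAST b → push 19. Stack: [19]
LOAD_CONST → push 5. Stack: [19, 5]
BINARY_OP & → 19 & 5 = 1. Stack: [1]
STORE_FAST w → w=1. Stack: []
LOAD_FAST_LOAD_FAST b,a → push 19,1. Stack: [19, 1]
BINARY_OP * → 19 * 1 = 19. Stack: [19]
STORE_FAST w → w=19. Stack: []
LOAD_FAST b → push 19. Stack: [19]
LOAD_CONST → push 10. Stack: [19, 10]
BINARY_OP | → 19 | 10 = 27. Stack: [27]
LOAD_FAST b → push 19. Stack: [27, 19]
LOAD_CONST → push 1. Stack: [27, 19, 1]
BINARY_OP ^ → 19 ^ 1 = 18. Stack: [27, 18]
BINARY_OP + → 27 + 18 = 45. Stack: [45]
STORE_FAST w → w=45. Stack: []
LOAD_CONST → push 11. Stack: [11]
LOAD_FAST w → push 45. Stack: [11, 45]
BINARY_OP + → 11 + 45 = 56. Stack: [56]
LOAD_FAST b → push 19. Stack: [56, 19]
BINARY_OP + → 56 + 19 = 75. Stack: [75]
STORE_FAST q → q=75. Stack: []
LOAD_FAST q → push 75. Stack: [75]
RETURN_VALUE → return 75.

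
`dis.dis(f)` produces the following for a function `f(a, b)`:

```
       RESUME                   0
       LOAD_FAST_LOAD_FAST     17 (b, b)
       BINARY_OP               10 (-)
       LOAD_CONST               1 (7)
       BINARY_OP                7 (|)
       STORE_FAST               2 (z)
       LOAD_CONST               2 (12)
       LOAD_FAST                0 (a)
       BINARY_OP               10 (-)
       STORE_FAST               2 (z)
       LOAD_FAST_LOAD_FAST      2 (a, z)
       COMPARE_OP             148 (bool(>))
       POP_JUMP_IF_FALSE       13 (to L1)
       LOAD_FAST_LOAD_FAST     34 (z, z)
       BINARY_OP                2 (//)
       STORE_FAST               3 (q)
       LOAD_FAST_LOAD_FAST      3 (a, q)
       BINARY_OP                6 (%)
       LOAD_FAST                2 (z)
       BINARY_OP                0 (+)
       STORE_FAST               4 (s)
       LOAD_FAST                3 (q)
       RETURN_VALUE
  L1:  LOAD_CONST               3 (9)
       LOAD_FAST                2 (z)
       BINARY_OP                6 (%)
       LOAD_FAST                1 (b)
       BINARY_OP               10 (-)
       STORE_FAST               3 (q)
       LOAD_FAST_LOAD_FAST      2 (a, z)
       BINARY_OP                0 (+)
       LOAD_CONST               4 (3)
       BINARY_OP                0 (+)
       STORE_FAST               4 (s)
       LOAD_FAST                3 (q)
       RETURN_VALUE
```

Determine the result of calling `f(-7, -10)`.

LOAD_FAST_LOAD_FAST b,b → push -10,-10. Stack: [-10, -10]
BINARY_OP - → -10 - -10 = 0. Stack: [0]
LOAD_CONST → push 7. Stack: [0, 7]
BINARY_OP | → 0 | 7 = 7. Stack: [7]
STORE_FAST z → z=7. Stack: []
LOAD_CONST → push 12. Stack: [12]
LOAD_FAST a → push -7. Stack: [12, -7]
BINARY_OP - → 12 - -7 = 19. Stack: [19]
STORE_FAST z → z=19. Stack: []
LOAD_FAST_LOAD_FAST a,z → push -7,19. Stack: [-7, 19]
COMPARE_OP bool(>) → -7 vs 19 = False. Stack: [False]
POP_JUMP_IF_FALSE → pop False; jump. Stack: []
LOAD_CONST → push 9. Stack: [9]
LOAD_FAST z → push 19. Stack: [9, 19]
BINARY_OP % → 9 % 19 = 9. Stack: [9]
LOAD_FAST b → push -10. Stack: [9, -10]
BINARY_OP - → 9 - -10 = 19. Stack: [19]
STORE_FAST q → q=19. Stack: []
LOAD_FAST_LOAD_FAST a,z → push -7,19. Stack: [-7, 19]
BINARY_OP + → -7 + 19 = 12. Stack: [12]
LOAD_CONST → push 3. Stack: [12, 3]
BINARY_OP + → 12 + 3 = 15. Stack: [15]
STORE_FAST s → s=15. Stack: []
LOAD_FAST q → push 19. Stack: [19]
RETURN_VALUE → return 19.

19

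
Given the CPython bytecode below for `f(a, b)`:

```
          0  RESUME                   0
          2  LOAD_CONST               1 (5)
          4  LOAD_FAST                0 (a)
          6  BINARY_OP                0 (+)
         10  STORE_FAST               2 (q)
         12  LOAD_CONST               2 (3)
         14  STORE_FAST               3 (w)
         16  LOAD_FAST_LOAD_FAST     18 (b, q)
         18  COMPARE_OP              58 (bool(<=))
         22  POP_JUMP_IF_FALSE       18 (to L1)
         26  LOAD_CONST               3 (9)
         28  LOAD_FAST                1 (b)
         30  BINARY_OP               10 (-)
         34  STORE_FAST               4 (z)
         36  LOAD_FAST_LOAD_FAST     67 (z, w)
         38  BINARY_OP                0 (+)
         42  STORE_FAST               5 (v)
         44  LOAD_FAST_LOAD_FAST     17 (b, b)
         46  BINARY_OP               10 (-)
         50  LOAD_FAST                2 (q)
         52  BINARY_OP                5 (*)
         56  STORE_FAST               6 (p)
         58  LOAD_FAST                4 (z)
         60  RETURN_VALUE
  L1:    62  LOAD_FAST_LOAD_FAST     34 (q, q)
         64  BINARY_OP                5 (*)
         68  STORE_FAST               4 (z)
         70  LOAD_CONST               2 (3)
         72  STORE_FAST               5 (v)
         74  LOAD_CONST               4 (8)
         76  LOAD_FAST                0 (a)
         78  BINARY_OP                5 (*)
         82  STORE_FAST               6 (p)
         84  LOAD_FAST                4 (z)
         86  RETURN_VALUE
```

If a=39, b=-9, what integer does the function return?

18

LOAD_CONST → push 5. Stack: [5]
LOAD_FAST a → push 39. Stack: [5, 39]
BINARY_OP + → 5 + 39 = 44. Stack: [44]
STORE_FAST q → q=44. Stack: []
LOAD_CONST → push 3. Stack: [3]
STORE_FAST w → w=3. Stack: []
LOAD_FAST_LOAD_FAST b,q → push -9,44. Stack: [-9, 44]
COMPARE_OP bool(<=) → -9 vs 44 = True. Stack: [True]
POP_JUMP_IF_FALSE → pop True; no jump. Stack: []
LOAD_CONST → push 9. Stack: [9]
LOAD_FAST b → push -9. Stack: [9, -9]
BINARY_OP - → 9 - -9 = 18. Stack: [18]
STORE_FAST z → z=18. Stack: []
LOAD_FAST_LOAD_FAST z,w → push 18,3. Stack: [18, 3]
BINARY_OP + → 18 + 3 = 21. Stack: [21]
STORE_FAST v → v=21. Stack: []
LOAD_FAST_LOAD_FAST b,b → push -9,-9. Stack: [-9, -9]
BINARY_OP - → -9 - -9 = 0. Stack: [0]
LOAD_FAST q → push 44. Stack: [0, 44]
BINARY_OP * → 0 * 44 = 0. Stack: [0]
STORE_FAST p → p=0. Stack: []
LOAD_FAST z → push 18. Stack: [18]
RETURN_VALUE → return 18.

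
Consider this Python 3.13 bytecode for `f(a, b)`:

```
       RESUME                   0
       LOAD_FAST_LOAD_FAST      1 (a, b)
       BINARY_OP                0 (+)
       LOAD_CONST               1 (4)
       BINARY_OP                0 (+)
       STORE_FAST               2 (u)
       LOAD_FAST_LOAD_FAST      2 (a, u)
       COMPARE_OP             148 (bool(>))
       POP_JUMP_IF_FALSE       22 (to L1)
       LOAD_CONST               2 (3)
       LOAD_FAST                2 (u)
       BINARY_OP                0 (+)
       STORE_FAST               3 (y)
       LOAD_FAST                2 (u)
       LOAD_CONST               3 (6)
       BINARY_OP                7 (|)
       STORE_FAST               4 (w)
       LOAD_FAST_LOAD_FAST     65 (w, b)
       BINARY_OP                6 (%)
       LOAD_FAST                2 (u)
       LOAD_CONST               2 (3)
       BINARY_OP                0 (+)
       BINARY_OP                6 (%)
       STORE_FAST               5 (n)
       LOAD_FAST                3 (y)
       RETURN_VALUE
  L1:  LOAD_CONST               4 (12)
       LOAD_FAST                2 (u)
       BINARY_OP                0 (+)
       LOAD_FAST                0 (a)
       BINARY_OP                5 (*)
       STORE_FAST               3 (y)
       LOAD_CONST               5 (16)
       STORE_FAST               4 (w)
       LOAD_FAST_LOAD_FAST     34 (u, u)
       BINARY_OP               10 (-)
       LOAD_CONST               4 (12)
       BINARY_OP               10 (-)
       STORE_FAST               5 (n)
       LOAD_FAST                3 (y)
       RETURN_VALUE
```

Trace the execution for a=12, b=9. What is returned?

LOAD_FAST_LOAD_FAST a,b → push 12,9. Stack: [12, 9]
BINARY_OP + → 12 + 9 = 21. Stack: [21]
LOAD_CONST → push 4. Stack: [21, 4]
BINARY_OP + → 21 + 4 = 25. Stack: [25]
STORE_FAST u → u=25. Stack: []
LOAD_FAST_LOAD_FAST a,u → push 12,25. Stack: [12, 25]
COMPARE_OP bool(>) → 12 vs 25 = False. Stack: [False]
POP_JUMP_IF_FALSE → pop False; jump. Stack: []
LOAD_CONST → push 12. Stack: [12]
LOAD_FAST u → push 25. Stack: [12, 25]
BINARY_OP + → 12 + 25 = 37. Stack: [37]
LOAD_FAST a → push 12. Stack: [37, 12]
BINARY_OP * → 37 * 12 = 444. Stack: [444]
STORE_FAST y → y=444. Stack: []
LOAD_CONST → push 16. Stack: [16]
STORE_FAST w → w=16. Stack: []
LOAD_FAST_LOAD_FAST u,u → push 25,25. Stack: [25, 25]
BINARY_OP - → 25 - 25 = 0. Stack: [0]
LOAD_CONST → push 12. Stack: [0, 12]
BINARY_OP - → 0 - 12 = -12. Stack: [-12]
STORE_FAST n → n=-12. Stack: []
LOAD_FAST y → push 444. Stack: [444]
RETURN_VALUE → return 444.

444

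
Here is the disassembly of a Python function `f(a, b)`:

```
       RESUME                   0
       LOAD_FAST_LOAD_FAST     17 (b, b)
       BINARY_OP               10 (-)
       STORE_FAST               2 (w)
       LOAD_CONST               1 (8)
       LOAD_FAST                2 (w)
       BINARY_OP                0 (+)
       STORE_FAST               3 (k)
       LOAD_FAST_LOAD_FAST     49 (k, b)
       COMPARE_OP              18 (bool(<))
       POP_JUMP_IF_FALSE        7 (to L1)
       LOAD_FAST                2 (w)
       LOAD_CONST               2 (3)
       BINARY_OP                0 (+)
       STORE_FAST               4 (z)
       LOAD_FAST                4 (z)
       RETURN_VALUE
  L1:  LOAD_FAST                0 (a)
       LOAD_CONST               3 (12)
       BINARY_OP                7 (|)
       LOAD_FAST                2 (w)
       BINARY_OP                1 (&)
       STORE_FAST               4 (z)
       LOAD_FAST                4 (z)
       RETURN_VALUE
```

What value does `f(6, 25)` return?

LOAD_FAST_LOAD_FAST b,b → push 25,25. Stack: [25, 25]
BINARY_OP - → 25 - 25 = 0. Stack: [0]
STORE_FAST w → w=0. Stack: []
LOAD_CONST → push 8. Stack: [8]
LOAD_FAST w → push 0. Stack: [8, 0]
BINARY_OP + → 8 + 0 = 8. Stack: [8]
STORE_FAST k → k=8. Stack: []
LOAD_FAST_LOAD_FAST k,b → push 8,25. Stack: [8, 25]
COMPARE_OP bool(<) → 8 vs 25 = True. Stack: [True]
POP_JUMP_IF_FALSE → pop True; no jump. Stack: []
LOAD_FAST w → push 0. Stack: [0]
LOAD_CONST → push 3. Stack: [0, 3]
BINARY_OP + → 0 + 3 = 3. Stack: [3]
STORE_FAST z → z=3. Stack: []
LOAD_FAST z → push 3. Stack: [3]
RETURN_VALUE → return 3.

3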